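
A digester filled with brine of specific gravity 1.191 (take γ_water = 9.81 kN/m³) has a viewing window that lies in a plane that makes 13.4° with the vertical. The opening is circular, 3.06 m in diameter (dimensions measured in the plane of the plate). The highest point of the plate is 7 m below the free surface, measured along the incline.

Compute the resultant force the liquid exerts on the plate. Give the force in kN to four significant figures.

F ≈ 713.0 kN

γ = 1.191 × 9.81 = 11.68371 kN/m³.
The plate makes 13.4° with the vertical, i.e. θ = 90° − 13.4° = 76.6° to the horizontal. Measuring y along the incline from the free-surface line, vertical depth h = y·sinθ with sinθ = 0.972776.
The centroid is at the centre, 1.53 m below the top of the plate, so y_c = 7 + 1.53 = 8.53 m and h_c = 8.53 × 0.972776 = 8.29778 m.
A = π(1.53)² = 7.35415 m².
Resultant F = γ·h_c·A = 11.68371 × 8.29778 × 7.35415 = 712.976 kN.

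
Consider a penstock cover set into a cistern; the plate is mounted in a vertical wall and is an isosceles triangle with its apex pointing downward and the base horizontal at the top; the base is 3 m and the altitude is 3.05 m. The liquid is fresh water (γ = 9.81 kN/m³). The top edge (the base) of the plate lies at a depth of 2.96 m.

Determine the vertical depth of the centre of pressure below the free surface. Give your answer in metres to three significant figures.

γ = 9.81 kN/m³.
With the apex down, the centroid sits h/3 = 3.05/3 = 1.01667 m below the base (the top edge), so the centroid depth is h_c = 2.96 + 1.01667 = 3.97667 m.
A = ½ × 3 × 3.05 = 4.575 m².
Resultant F = γ·h_c·A = 9.81 × 3.97667 × 4.575 = 178.476 kN.
I_c = b·h³/36 = 3 × 3.05³/36 = 2.36439 m⁴.
Centre of pressure: y_p = y_c + I_c/(y_c·A) = 3.97667 + 2.36439/(3.97667 × 4.575) = 3.97667 + 0.12996 = 4.10663 m along the plane.

h_p = 4.11 m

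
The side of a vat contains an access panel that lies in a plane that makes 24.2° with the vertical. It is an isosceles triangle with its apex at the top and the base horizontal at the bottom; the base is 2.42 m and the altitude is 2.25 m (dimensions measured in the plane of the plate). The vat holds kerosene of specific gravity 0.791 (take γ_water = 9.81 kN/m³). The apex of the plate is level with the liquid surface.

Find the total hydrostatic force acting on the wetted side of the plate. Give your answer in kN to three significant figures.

F ≈ 28.9 kN

γ = 0.791 × 9.81 = 7.75971 kN/m³.
The plate makes 24.2° with the vertical, i.e. θ = 90° − 24.2° = 65.8° to the horizontal. Measuring y along the incline from the free-surface line, vertical depth h = y·sinθ with sinθ = 0.912120.
With the apex up, the centroid sits 2h/3 = 2 × 2.25/3 = 1.5 m below the apex, so y_c = 1.5 m and h_c = 1.5 × 0.912120 = 1.36818 m.
A = ½ × 2.42 × 2.25 = 2.7225 m².
Resultant F = γ·h_c·A = 7.75971 × 1.36818 × 2.7225 = 28.9039 kN.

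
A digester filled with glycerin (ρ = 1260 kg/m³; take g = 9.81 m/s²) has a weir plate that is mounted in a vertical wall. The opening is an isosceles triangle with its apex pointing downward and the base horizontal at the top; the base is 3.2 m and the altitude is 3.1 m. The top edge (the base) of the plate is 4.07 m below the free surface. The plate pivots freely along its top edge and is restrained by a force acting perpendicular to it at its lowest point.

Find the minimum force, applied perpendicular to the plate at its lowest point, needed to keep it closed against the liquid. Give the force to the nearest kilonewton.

γ = ρg = 1260 × 9.81 / 1000 = 12.3606 kN/m³.
With the apex down, the centroid sits h/3 = 3.1/3 = 1.03333 m below the base (the top edge), so the centroid depth is h_c = 4.07 + 1.03333 = 5.10333 m.
A = ½ × 3.2 × 3.1 = 4.96 m².
Resultant F = γ·h_c·A = 12.3606 × 5.10333 × 4.96 = 312.878 kN.
I_c = b·h³/36 = 3.2 × 3.1³/36 = 2.64809 m⁴.
Centre of pressure: y_p = y_c + I_c/(y_c·A) = 5.10333 + 2.64809/(5.10333 × 4.96) = 5.10333 + 0.104616 = 5.20795 m along the plane.
The resultant acts 1.03333 + 0.104616 = 1.13795 m (along the plate) below the hinge at the top edge, so the moment about the hinge is M = F × 1.13795 = 312.878 × 1.13795 = 356.04 kN·m.
A normal force at the bottom, 3.1 m from the hinge, must supply this moment: P = 356.04/3.1 = 114.852 kN.

P ≈ 115 kN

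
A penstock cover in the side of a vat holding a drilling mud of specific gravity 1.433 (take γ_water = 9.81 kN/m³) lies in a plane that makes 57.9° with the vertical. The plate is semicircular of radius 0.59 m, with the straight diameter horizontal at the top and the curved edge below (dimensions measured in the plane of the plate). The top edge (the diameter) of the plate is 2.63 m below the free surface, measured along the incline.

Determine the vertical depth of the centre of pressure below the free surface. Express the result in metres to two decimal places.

h_p = 1.54 m

γ = 1.433 × 9.81 = 14.05773 kN/m³.
The plate makes 57.9° with the vertical, i.e. θ = 90° − 57.9° = 32.1° to the horizontal. Measuring y along the incline from the free-surface line, vertical depth h = y·sinθ with sinθ = 0.531399.
The centroid of a semicircle lies 4r/(3π) = 0.250404 m from the diameter, here below the top edge, so y_c = 2.63 + 0.250404 = 2.8804 m and h_c = 2.8804 × 0.531399 = 1.53064 m.
A = πr²/2 = π × 0.59²/2 = 0.546794 m².
Resultant F = γ·h_c·A = 14.05773 × 1.53064 × 0.546794 = 11.7655 kN.
I_c = (π/8 − 8/(9π))·r⁴ = 0.109757 × 0.59⁴ = 0.0132997 m⁴.
Centre of pressure: y_p = y_c + I_c/(y_c·A) = 2.8804 + 0.0132997/(2.8804 × 0.546794) = 2.8804 + 0.00844433 = 2.88884 m along the plane.
Vertically, h_p = y_p·sinθ = 2.88884 × 0.531399 = 1.53513 m.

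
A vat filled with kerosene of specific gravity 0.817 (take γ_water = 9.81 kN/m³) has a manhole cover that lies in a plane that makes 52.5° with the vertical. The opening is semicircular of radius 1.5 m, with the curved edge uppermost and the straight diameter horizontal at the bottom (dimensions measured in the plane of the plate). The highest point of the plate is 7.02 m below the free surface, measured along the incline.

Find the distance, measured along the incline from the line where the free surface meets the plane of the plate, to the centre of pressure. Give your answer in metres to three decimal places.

y_p = 7.903 m

γ = 0.817 × 9.81 = 8.01477 kN/m³.
The plate makes 52.5° with the vertical, i.e. θ = 90° − 52.5° = 37.5° to the horizontal. Measuring y along the incline from the free-surface line, vertical depth h = y·sinθ with sinθ = 0.608761.
The centroid lies 4r/(3π) = 0.63662 m above the diameter, so r − 4r/(3π) = 1.5 − 0.63662 = 0.86338 m below the topmost point, so y_c = 7.02 + 0.86338 = 7.88338 m and h_c = 7.88338 × 0.608761 = 4.79909 m.
A = πr²/2 = π × 1.5²/2 = 3.53429 m².
Resultant F = γ·h_c·A = 8.01477 × 4.79909 × 3.53429 = 135.942 kN.
I_c = (π/8 − 8/(9π))·r⁴ = 0.109757 × 1.5⁴ = 0.555645 m⁴.
Centre of pressure: y_p = y_c + I_c/(y_c·A) = 7.88338 + 0.555645/(7.88338 × 3.53429) = 7.88338 + 0.0199426 = 7.90332 m along the plane.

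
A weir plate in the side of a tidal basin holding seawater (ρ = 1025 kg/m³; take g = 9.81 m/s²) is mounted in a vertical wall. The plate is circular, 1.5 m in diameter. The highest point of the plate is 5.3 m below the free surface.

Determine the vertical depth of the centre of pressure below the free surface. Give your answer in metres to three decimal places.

h_p = 6.073 m

γ = ρg = 1025 × 9.81 / 1000 = 10.05525 kN/m³.
The centroid is at the centre, 0.75 m below the top of the plate, so the centroid depth is h_c = 5.3 + 0.75 = 6.05 m.
A = π(0.75)² = 1.76715 m².
Resultant F = γ·h_c·A = 10.05525 × 6.05 × 1.76715 = 107.503 kN.
I_c = πr⁴/4 = π × 0.75⁴/4 = 0.248505 m⁴.
Centre of pressure: y_p = y_c + I_c/(y_c·A) = 6.05 + 0.248505/(6.05 × 1.76715) = 6.05 + 0.0232438 = 6.07324 m along the plane.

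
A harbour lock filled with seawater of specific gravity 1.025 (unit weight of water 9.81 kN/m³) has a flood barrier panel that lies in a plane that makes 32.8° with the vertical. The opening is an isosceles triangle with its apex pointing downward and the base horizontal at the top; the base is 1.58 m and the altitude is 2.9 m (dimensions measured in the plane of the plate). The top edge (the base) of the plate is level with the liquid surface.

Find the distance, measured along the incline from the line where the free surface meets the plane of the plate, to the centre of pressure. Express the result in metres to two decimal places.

γ = 1.025 × 9.81 = 10.05525 kN/m³.
The plate makes 32.8° with the vertical, i.e. θ = 90° − 32.8° = 57.2° to the horizontal. Measuring y along the incline from the free-surface line, vertical depth h = y·sinθ with sinθ = 0.840567.
With the apex down, the centroid sits h/3 = 2.9/3 = 0.966667 m below the base (the top edge), so y_c = 0.966667 m and h_c = 0.966667 × 0.840567 = 0.812548 m.
A = ½ × 1.58 × 2.9 = 2.291 m².
Resultant F = γ·h_c·A = 10.05525 × 0.812548 × 2.291 = 18.7183 kN.
I_c = b·h³/36 = 1.58 × 2.9³/36 = 1.07041 m⁴.
Centre of pressure: y_p = y_c + I_c/(y_c·A) = 0.966667 + 1.07041/(0.966667 × 2.291) = 0.966667 + 0.483335 = 1.45 m along the plane.

y_p = 1.45 m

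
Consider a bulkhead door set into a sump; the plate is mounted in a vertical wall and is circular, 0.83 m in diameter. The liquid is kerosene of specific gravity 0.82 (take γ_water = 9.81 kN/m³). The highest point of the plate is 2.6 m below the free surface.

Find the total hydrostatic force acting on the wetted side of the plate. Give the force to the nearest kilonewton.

F ≈ 13 kN

γ = 0.82 × 9.81 = 8.0442 kN/m³.
The centroid is at the centre, 0.415 m below the top of the plate, so the centroid depth is h_c = 2.6 + 0.415 = 3.015 m.
A = π(0.415)² = 0.541061 m².
Resultant F = γ·h_c·A = 8.0442 × 3.015 × 0.541061 = 13.1225 kN.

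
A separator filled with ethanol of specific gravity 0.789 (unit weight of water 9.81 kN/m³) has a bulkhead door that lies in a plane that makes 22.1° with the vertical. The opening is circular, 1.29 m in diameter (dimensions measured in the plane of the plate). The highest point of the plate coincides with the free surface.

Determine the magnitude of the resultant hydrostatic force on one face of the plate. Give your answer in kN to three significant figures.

F ≈ 6.05 kN

γ = 0.789 × 9.81 = 7.74009 kN/m³.
The plate makes 22.1° with the vertical, i.e. θ = 90° − 22.1° = 67.9° to the horizontal. Measuring y along the incline from the free-surface line, vertical depth h = y·sinθ with sinθ = 0.926529.
The centroid is at the centre, 0.645 m below the top of the plate, so y_c = 0.645 m and h_c = 0.645 × 0.926529 = 0.597611 m.
A = π(0.645)² = 1.30698 m².
Resultant F = γ·h_c·A = 7.74009 × 0.597611 × 1.30698 = 6.04552 kN.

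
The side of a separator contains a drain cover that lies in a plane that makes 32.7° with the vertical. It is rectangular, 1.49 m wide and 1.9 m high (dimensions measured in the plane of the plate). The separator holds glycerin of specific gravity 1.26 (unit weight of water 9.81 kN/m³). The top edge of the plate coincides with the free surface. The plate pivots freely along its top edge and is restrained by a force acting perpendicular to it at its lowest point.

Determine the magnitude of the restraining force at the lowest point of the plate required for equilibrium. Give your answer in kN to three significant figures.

P ≈ 18.6 kN

γ = 1.26 × 9.81 = 12.3606 kN/m³.
The plate makes 32.7° with the vertical, i.e. θ = 90° − 32.7° = 57.3° to the horizontal. Measuring y along the incline from the free-surface line, vertical depth h = y·sinθ with sinθ = 0.841511.
The centroid lies 1.9/2 = 0.95 m below the top edge, so y_c = 0.95 m and h_c = 0.95 × 0.841511 = 0.799435 m.
A = 1.49 × 1.9 = 2.831 m².
Resultant F = γ·h_c·A = 12.3606 × 0.799435 × 2.831 = 27.9745 kN.
I_c = b·h³/12 = 1.49 × 1.9³/12 = 0.851659 m⁴.
Centre of pressure: y_p = y_c + I_c/(y_c·A) = 0.95 + 0.851659/(0.95 × 2.831) = 0.95 + 0.316667 = 1.26667 m along the plane.
The resultant acts 0.95 + 0.316667 = 1.26667 m (along the plate) below the hinge at the top edge, so the moment about the hinge is M = F × 1.26667 = 27.9745 × 1.26667 = 35.4345 kN·m.
A normal force at the bottom, 1.9 m from the hinge, must supply this moment: P = 35.4345/1.9 = 18.6497 kN.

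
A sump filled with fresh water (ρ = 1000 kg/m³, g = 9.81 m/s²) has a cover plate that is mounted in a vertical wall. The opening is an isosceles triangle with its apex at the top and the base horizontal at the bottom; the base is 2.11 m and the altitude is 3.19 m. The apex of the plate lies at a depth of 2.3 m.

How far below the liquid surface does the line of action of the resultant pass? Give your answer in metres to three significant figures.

h_p = 4.55 m

γ = ρg = 1000 × 9.81 = 9810 N/m³ = 9.81 kN/m³.
With the apex up, the centroid sits 2h/3 = 2 × 3.19/3 = 2.12667 m below the apex, so the centroid depth is h_c = 2.3 + 2.12667 = 4.42667 m.
A = ½ × 2.11 × 3.19 = 3.36545 m².
Resultant F = γ·h_c·A = 9.81 × 4.42667 × 3.36545 = 146.147 kN.
I_c = b·h³/36 = 2.11 × 3.19³/36 = 1.90262 m⁴.
Centre of pressure: y_p = y_c + I_c/(y_c·A) = 4.42667 + 1.90262/(4.42667 × 3.36545) = 4.42667 + 0.127712 = 4.55438 m along the plane.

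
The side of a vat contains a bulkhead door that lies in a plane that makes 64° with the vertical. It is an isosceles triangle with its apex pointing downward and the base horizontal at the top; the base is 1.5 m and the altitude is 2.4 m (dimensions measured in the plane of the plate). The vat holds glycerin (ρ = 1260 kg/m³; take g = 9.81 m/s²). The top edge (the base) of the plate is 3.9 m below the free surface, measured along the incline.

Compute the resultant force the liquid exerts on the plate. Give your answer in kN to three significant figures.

F ≈ 45.8 kN

γ = ρg = 1260 × 9.81 / 1000 = 12.3606 kN/m³.
The plate makes 64° with the vertical, i.e. θ = 90° − 64° = 26° to the horizontal. Measuring y along the incline from the free-surface line, vertical depth h = y·sinθ with sinθ = 0.438371.
With the apex down, the centroid sits h/3 = 2.4/3 = 0.8 m below the base (the top edge), so y_c = 3.9 + 0.8 = 4.7 m and h_c = 4.7 × 0.438371 = 2.06034 m.
A = ½ × 1.5 × 2.4 = 1.8 m².
Resultant F = γ·h_c·A = 12.3606 × 2.06034 × 1.8 = 45.8407 kN.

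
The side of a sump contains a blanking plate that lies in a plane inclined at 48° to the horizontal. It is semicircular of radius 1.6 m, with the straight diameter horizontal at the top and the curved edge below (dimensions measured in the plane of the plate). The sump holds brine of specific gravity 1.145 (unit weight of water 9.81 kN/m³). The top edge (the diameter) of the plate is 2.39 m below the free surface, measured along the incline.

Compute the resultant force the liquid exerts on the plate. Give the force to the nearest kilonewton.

γ = 1.145 × 9.81 = 11.23245 kN/m³.
Let θ = 48° be the plate's angle to the horizontal; measure y along the incline from where the plane meets the free surface. Vertical depth h = y·sinθ with sinθ = 0.743145.
The centroid of a semicircle lies 4r/(3π) = 0.679061 m from the diameter, here below the top edge, so y_c = 2.39 + 0.679061 = 3.06906 m and h_c = 3.06906 × 0.743145 = 2.28076 m.
A = πr²/2 = π × 1.6²/2 = 4.02124 m².
Resultant F = γ·h_c·A = 11.23245 × 2.28076 × 4.02124 = 103.018 kN.

F ≈ 103 kN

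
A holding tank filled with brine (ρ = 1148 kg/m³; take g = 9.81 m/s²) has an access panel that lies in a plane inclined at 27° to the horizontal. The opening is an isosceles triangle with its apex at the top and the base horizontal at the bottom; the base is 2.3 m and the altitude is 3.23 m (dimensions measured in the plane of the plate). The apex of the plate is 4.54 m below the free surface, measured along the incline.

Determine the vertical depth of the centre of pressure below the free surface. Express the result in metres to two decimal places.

h_p = 3.08 m

γ = ρg = 1148 × 9.81 / 1000 = 11.26188 kN/m³.
Let θ = 27° be the plate's angle to the horizontal; measure y along the incline from where the plane meets the free surface. Vertical depth h = y·sinθ with sinθ = 0.453990.
With the apex up, the centroid sits 2h/3 = 2 × 3.23/3 = 2.15333 m below the apex, so y_c = 4.54 + 2.15333 = 6.69333 m and h_c = 6.69333 × 0.453990 = 3.0387 m.
A = ½ × 2.3 × 3.23 = 3.7145 m².
Resultant F = γ·h_c·A = 11.26188 × 3.0387 × 3.7145 = 127.116 kN.
I_c = b·h³/36 = 2.3 × 3.23³/36 = 2.15294 m⁴.
Centre of pressure: y_p = y_c + I_c/(y_c·A) = 6.69333 + 2.15294/(6.69333 × 3.7145) = 6.69333 + 0.0865943 = 6.77992 m along the plane.
Vertically, h_p = y_p·sinθ = 6.77992 × 0.453990 = 3.07802 m.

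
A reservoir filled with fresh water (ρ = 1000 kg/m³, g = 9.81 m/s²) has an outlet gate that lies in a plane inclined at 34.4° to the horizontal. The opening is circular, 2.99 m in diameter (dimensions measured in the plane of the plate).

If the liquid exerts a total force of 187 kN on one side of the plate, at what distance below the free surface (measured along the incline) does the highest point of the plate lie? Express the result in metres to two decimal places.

γ = ρg = 1000 × 9.81 = 9810 N/m³ = 9.81 kN/m³.
A = π(1.495)² = 7.02154 m².
From F = γ·h_c·A, the centroid depth is h_c = 187/(9.81 × 7.02154) = 2.71481 m.
Let θ = 34.4° be the plate's angle to the horizontal; measure y along the incline from where the plane meets the free surface. Vertical depth h = y·sinθ with sinθ = 0.564967.
Along the incline, y_c = h_c/sinθ = 2.71481/0.564967 = 4.80525 m.
The centroid is at the centre, 1.495 m below the top of the plate, so the highest point sits at y_top = 4.80525 − 1.495 = 3.31025 m along the incline.

y_top ≈ 3.31 m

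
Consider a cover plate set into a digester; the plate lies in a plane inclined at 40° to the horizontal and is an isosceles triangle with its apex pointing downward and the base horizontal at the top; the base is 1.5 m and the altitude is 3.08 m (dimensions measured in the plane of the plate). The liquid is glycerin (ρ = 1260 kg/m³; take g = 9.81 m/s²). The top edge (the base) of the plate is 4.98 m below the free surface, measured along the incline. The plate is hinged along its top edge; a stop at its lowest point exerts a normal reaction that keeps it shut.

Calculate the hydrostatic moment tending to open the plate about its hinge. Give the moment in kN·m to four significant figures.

γ = ρg = 1260 × 9.81 / 1000 = 12.3606 kN/m³.
Let θ = 40° be the plate's angle to the horizontal; measure y along the incline from where the plane meets the free surface. Vertical depth h = y·sinθ with sinθ = 0.642788.
With the apex down, the centroid sits h/3 = 3.08/3 = 1.02667 m below the base (the top edge), so y_c = 4.98 + 1.02667 = 6.00667 m and h_c = 6.00667 × 0.642788 = 3.86102 m.
A = ½ × 1.5 × 3.08 = 2.31 m².
Resultant F = γ·h_c·A = 12.3606 × 3.86102 × 2.31 = 110.244 kN.
I_c = b·h³/36 = 1.5 × 3.08³/36 = 1.21742 m⁴.
Centre of pressure: y_p = y_c + I_c/(y_c·A) = 6.00667 + 1.21742/(6.00667 × 2.31) = 6.00667 + 0.0877394 = 6.09441 m along the plane.
The resultant acts 1.02667 + 0.0877394 = 1.11441 m (along the plate) below the hinge at the top edge, so the moment about the hinge is M = F × 1.11441 = 110.244 × 1.11441 = 122.857 kN·m.

M ≈ 122.9 kN·m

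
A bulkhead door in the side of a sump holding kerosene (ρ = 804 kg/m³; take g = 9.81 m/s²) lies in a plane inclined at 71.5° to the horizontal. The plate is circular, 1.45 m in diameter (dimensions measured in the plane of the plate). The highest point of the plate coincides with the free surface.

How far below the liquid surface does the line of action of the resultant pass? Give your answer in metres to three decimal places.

h_p = 0.859 m

γ = ρg = 804 × 9.81 / 1000 = 7.88724 kN/m³.
Let θ = 71.5° be the plate's angle to the horizontal; measure y along the incline from where the plane meets the free surface. Vertical depth h = y·sinθ with sinθ = 0.948324.
The centroid is at the centre, 0.725 m below the top of the plate, so y_c = 0.725 m and h_c = 0.725 × 0.948324 = 0.687535 m.
A = π(0.725)² = 1.6513 m².
Resultant F = γ·h_c·A = 7.88724 × 0.687535 × 1.6513 = 8.95459 kN.
I_c = πr⁴/4 = π × 0.725⁴/4 = 0.216991 m⁴.
Centre of pressure: y_p = y_c + I_c/(y_c·A) = 0.725 + 0.216991/(0.725 × 1.6513) = 0.725 + 0.18125 = 0.90625 m along the plane.
Vertically, h_p = y_p·sinθ = 0.90625 × 0.948324 = 0.859419 m.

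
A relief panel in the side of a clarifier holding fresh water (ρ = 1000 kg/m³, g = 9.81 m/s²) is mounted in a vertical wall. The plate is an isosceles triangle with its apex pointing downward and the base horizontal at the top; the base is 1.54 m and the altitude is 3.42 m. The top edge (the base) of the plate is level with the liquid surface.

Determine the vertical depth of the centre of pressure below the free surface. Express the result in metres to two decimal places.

γ = ρg = 1000 × 9.81 = 9810 N/m³ = 9.81 kN/m³.
With the apex down, the centroid sits h/3 = 3.42/3 = 1.14 m below the base (the top edge), so the centroid depth is h_c = 1.14 m.
A = ½ × 1.54 × 3.42 = 2.6334 m².
Resultant F = γ·h_c·A = 9.81 × 1.14 × 2.6334 = 29.4504 kN.
I_c = b·h³/36 = 1.54 × 3.42³/36 = 1.71118 m⁴.
Centre of pressure: y_p = y_c + I_c/(y_c·A) = 1.14 + 1.71118/(1.14 × 2.6334) = 1.14 + 0.569999 = 1.71 m along the plane.

h_p = 1.71 m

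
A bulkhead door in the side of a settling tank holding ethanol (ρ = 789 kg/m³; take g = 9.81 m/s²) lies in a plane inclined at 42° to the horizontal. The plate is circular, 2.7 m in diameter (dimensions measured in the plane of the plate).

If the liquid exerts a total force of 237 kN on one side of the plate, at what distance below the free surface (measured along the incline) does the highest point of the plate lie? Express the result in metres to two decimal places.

y_top ≈ 6.64 m

γ = ρg = 789 × 9.81 / 1000 = 7.74009 kN/m³.
A = π(1.35)² = 5.72555 m².
From F = γ·h_c·A, the centroid depth is h_c = 237/(7.74009 × 5.72555) = 5.34792 m.
Let θ = 42° be the plate's angle to the horizontal; measure y along the incline from where the plane meets the free surface. Vertical depth h = y·sinθ with sinθ = 0.669131.
Along the incline, y_c = h_c/sinθ = 5.34792/0.669131 = 7.99234 m.
The centroid is at the centre, 1.35 m below the top of the plate, so the highest point sits at y_top = 7.99234 − 1.35 = 6.64234 m along the incline.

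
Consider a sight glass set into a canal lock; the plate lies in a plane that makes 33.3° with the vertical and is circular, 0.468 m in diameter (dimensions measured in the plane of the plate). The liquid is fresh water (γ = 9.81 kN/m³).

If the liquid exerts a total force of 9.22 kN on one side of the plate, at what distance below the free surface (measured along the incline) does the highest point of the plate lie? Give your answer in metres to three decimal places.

y_top ≈ 6.303 m

γ = 9.81 kN/m³.
A = π(0.234)² = 0.172021 m².
From F = γ·h_c·A, the centroid depth is h_c = 9.22/(9.81 × 0.172021) = 5.46362 m.
The plate makes 33.3° with the vertical, i.e. θ = 90° − 33.3° = 56.7° to the horizontal. Measuring y along the incline from the free-surface line, vertical depth h = y·sinθ with sinθ = 0.835807.
Along the incline, y_c = h_c/sinθ = 5.46362/0.835807 = 6.53694 m.
The centroid is at the centre, 0.234 m below the top of the plate, so the highest point sits at y_top = 6.53694 − 0.234 = 6.30294 m along the incline.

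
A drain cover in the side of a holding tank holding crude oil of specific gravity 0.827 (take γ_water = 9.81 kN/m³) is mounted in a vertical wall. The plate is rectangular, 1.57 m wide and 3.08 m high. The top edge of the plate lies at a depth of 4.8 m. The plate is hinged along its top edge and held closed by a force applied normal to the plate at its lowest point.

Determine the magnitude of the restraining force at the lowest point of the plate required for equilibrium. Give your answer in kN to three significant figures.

γ = 0.827 × 9.81 = 8.11287 kN/m³.
The centroid lies 3.08/2 = 1.54 m below the top edge, so the centroid depth is h_c = 4.8 + 1.54 = 6.34 m.
A = 1.57 × 3.08 = 4.8356 m².
Resultant F = γ·h_c·A = 8.11287 × 6.34 × 4.8356 = 248.722 kN.
I_c = b·h³/12 = 1.57 × 3.08³/12 = 3.8227 m⁴.
Centre of pressure: y_p = y_c + I_c/(y_c·A) = 6.34 + 3.8227/(6.34 × 4.8356) = 6.34 + 0.12469 = 6.46469 m along the plane.
The resultant acts 1.54 + 0.12469 = 1.66469 m (along the plate) below the hinge at the top edge, so the moment about the hinge is M = F × 1.66469 = 248.722 × 1.66469 = 414.045 kN·m.
A normal force at the bottom, 3.08 m from the hinge, must supply this moment: P = 414.045/3.08 = 134.43 kN.

P ≈ 134 kN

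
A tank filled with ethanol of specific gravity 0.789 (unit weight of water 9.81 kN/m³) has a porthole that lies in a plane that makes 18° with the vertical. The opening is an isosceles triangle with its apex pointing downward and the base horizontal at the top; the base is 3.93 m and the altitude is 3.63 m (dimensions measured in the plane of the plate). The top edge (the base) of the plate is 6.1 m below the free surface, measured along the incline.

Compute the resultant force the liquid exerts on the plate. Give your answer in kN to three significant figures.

F ≈ 384 kN

γ = 0.789 × 9.81 = 7.74009 kN/m³.
The plate makes 18° with the vertical, i.e. θ = 90° − 18° = 72° to the horizontal. Measuring y along the incline from the free-surface line, vertical depth h = y·sinθ with sinθ = 0.951057.
With the apex down, the centroid sits h/3 = 3.63/3 = 1.21 m below the base (the top edge), so y_c = 6.1 + 1.21 = 7.31 m and h_c = 7.31 × 0.951057 = 6.95223 m.
A = ½ × 3.93 × 3.63 = 7.13295 m².
Resultant F = γ·h_c·A = 7.74009 × 6.95223 × 7.13295 = 383.83 kN.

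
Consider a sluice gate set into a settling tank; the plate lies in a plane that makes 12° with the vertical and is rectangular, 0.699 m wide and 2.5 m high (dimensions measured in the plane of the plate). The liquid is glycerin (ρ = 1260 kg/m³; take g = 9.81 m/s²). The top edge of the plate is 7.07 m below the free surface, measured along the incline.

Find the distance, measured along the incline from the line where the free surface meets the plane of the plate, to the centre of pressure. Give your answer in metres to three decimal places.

y_p = 8.383 m

γ = ρg = 1260 × 9.81 / 1000 = 12.3606 kN/m³.
The plate makes 12° with the vertical, i.e. θ = 90° − 12° = 78° to the horizontal. Measuring y along the incline from the free-surface line, vertical depth h = y·sinθ with sinθ = 0.978148.
The centroid lies 2.5/2 = 1.25 m below the top edge, so y_c = 7.07 + 1.25 = 8.32 m and h_c = 8.32 × 0.978148 = 8.13819 m.
A = 0.699 × 2.5 = 1.7475 m².
Resultant F = γ·h_c·A = 12.3606 × 8.13819 × 1.7475 = 175.786 kN.
I_c = b·h³/12 = 0.699 × 2.5³/12 = 0.910156 m⁴.
Centre of pressure: y_p = y_c + I_c/(y_c·A) = 8.32 + 0.910156/(8.32 × 1.7475) = 8.32 + 0.0626001 = 8.3826 m along the plane.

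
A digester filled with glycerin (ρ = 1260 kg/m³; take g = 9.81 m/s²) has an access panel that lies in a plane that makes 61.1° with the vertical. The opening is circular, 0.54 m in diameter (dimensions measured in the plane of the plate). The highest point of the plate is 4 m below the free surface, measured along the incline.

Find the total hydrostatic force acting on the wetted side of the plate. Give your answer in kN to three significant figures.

F ≈ 5.84 kN

γ = ρg = 1260 × 9.81 / 1000 = 12.3606 kN/m³.
The plate makes 61.1° with the vertical, i.e. θ = 90° − 61.1° = 28.9° to the horizontal. Measuring y along the incline from the free-surface line, vertical depth h = y·sinθ with sinθ = 0.483282.
The centroid is at the centre, 0.27 m below the top of the plate, so y_c = 4 + 0.27 = 4.27 m and h_c = 4.27 × 0.483282 = 2.06361 m.
A = π(0.27)² = 0.229022 m².
Resultant F = γ·h_c·A = 12.3606 × 2.06361 × 0.229022 = 5.84177 kN.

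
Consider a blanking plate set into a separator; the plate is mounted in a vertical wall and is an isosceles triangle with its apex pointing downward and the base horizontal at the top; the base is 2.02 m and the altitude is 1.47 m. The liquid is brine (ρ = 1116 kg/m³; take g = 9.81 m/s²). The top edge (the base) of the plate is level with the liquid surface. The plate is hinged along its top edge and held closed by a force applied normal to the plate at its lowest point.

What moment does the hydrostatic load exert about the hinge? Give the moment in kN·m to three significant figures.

M ≈ 5.85 kN·m

γ = ρg = 1116 × 9.81 / 1000 = 10.94796 kN/m³.
With the apex down, the centroid sits h/3 = 1.47/3 = 0.49 m below the base (the top edge), so the centroid depth is h_c = 0.49 m.
A = ½ × 2.02 × 1.47 = 1.4847 m².
Resultant F = γ·h_c·A = 10.94796 × 0.49 × 1.4847 = 7.96467 kN.
I_c = b·h³/36 = 2.02 × 1.47³/36 = 0.178238 m⁴.
Centre of pressure: y_p = y_c + I_c/(y_c·A) = 0.49 + 0.178238/(0.49 × 1.4847) = 0.49 + 0.245 = 0.735 m along the plane.
The resultant acts 0.49 + 0.245 = 0.735 m (along the plate) below the hinge at the top edge, so the moment about the hinge is M = F × 0.735 = 7.96467 × 0.735 = 5.85403 kN·m.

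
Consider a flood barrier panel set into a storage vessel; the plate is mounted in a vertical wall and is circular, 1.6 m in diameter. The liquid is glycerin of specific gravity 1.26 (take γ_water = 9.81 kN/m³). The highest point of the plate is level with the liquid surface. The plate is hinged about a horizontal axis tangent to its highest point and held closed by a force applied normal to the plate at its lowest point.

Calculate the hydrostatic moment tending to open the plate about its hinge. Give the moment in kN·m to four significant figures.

M ≈ 19.88 kN·m

γ = 1.26 × 9.81 = 12.3606 kN/m³.
The centroid is at the centre, 0.8 m below the top of the plate, so the centroid depth is h_c = 0.8 m.
A = π(0.8)² = 2.01062 m².
Resultant F = γ·h_c·A = 12.3606 × 0.8 × 2.01062 = 19.882 kN.
I_c = πr⁴/4 = π × 0.8⁴/4 = 0.321699 m⁴.
Centre of pressure: y_p = y_c + I_c/(y_c·A) = 0.8 + 0.321699/(0.8 × 2.01062) = 0.8 + 0.2 = 1 m along the plane.
The resultant acts 0.8 + 0.2 = 1 m (along the plate) below the hinge at the top edge, so the moment about the hinge is M = F × 1 = 19.882 × 1 = 19.882 kN·m.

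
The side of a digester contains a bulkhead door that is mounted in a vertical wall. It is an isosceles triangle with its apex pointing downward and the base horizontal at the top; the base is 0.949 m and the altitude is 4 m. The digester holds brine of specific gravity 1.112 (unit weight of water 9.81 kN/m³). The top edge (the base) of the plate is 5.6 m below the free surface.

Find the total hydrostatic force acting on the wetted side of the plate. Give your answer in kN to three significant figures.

γ = 1.112 × 9.81 = 10.90872 kN/m³.
With the apex down, the centroid sits h/3 = 4/3 = 1.33333 m below the base (the top edge), so the centroid depth is h_c = 5.6 + 1.33333 = 6.93333 m.
A = ½ × 0.949 × 4 = 1.898 m².
Resultant F = γ·h_c·A = 10.90872 × 6.93333 × 1.898 = 143.553 kN.

F ≈ 144 kN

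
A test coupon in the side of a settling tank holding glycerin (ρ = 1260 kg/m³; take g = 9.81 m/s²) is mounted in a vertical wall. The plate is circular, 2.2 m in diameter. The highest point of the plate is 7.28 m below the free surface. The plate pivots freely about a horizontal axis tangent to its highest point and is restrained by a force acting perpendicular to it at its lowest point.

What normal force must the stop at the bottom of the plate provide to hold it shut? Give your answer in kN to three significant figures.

P ≈ 203 kN

γ = ρg = 1260 × 9.81 / 1000 = 12.3606 kN/m³.
The centroid is at the centre, 1.1 m below the top of the plate, so the centroid depth is h_c = 7.28 + 1.1 = 8.38 m.
A = π(1.1)² = 3.80133 m².
Resultant F = γ·h_c·A = 12.3606 × 8.38 × 3.80133 = 393.749 kN.
I_c = πr⁴/4 = π × 1.1⁴/4 = 1.1499 m⁴.
Centre of pressure: y_p = y_c + I_c/(y_c·A) = 8.38 + 1.1499/(8.38 × 3.80133) = 8.38 + 0.0360978 = 8.4161 m along the plane.
The resultant acts 1.1 + 0.0360978 = 1.1361 m (along the plate) below the hinge at the top edge, so the moment about the hinge is M = F × 1.1361 = 393.749 × 1.1361 = 447.338 kN·m.
A normal force at the bottom, 2.2 m from the hinge, must supply this moment: P = 447.338/2.2 = 203.335 kN.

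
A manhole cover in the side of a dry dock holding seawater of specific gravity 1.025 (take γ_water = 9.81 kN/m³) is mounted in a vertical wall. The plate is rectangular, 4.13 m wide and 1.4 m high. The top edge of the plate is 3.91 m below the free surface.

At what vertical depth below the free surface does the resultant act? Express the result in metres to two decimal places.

γ = 1.025 × 9.81 = 10.05525 kN/m³.
The centroid lies 1.4/2 = 0.7 m below the top edge, so the centroid depth is h_c = 3.91 + 0.7 = 4.61 m.
A = 4.13 × 1.4 = 5.782 m².
Resultant F = γ·h_c·A = 10.05525 × 4.61 × 5.782 = 268.023 kN.
I_c = b·h³/12 = 4.13 × 1.4³/12 = 0.944393 m⁴.
Centre of pressure: y_p = y_c + I_c/(y_c·A) = 4.61 + 0.944393/(4.61 × 5.782) = 4.61 + 0.0354302 = 4.64543 m along the plane.

h_p = 4.65 m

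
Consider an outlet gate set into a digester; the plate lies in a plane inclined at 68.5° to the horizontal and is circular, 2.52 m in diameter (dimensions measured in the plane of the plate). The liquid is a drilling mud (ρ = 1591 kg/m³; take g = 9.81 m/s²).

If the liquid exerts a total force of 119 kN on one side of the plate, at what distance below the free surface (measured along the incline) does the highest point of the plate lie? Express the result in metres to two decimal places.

γ = ρg = 1591 × 9.81 / 1000 = 15.60771 kN/m³.
A = π(1.26)² = 4.98759 m².
From F = γ·h_c·A, the centroid depth is h_c = 119/(15.60771 × 4.98759) = 1.52868 m.
Let θ = 68.5° be the plate's angle to the horizontal; measure y along the incline from where the plane meets the free surface. Vertical depth h = y·sinθ with sinθ = 0.930418.
Along the incline, y_c = h_c/sinθ = 1.52868/0.930418 = 1.643 m.
The centroid is at the centre, 1.26 m below the top of the plate, so the highest point sits at y_top = 1.643 − 1.26 = 0.383 m along the incline.

y_top ≈ 0.38 m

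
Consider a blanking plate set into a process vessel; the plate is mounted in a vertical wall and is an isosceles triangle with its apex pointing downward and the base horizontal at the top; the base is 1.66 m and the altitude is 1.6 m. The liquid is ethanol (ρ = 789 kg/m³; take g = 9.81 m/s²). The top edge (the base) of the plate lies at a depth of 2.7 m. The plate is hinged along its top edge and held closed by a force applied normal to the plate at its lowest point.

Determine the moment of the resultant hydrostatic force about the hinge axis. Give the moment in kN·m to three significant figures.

M ≈ 19.2 kN·m

γ = ρg = 789 × 9.81 / 1000 = 7.74009 kN/m³.
With the apex down, the centroid sits h/3 = 1.6/3 = 0.533333 m below the base (the top edge), so the centroid depth is h_c = 2.7 + 0.533333 = 3.23333 m.
A = ½ × 1.66 × 1.6 = 1.328 m².
Resultant F = γ·h_c·A = 7.74009 × 3.23333 × 1.328 = 33.2349 kN.
I_c = b·h³/36 = 1.66 × 1.6³/36 = 0.188871 m⁴.
Centre of pressure: y_p = y_c + I_c/(y_c·A) = 3.23333 + 0.188871/(3.23333 × 1.328) = 3.23333 + 0.0439863 = 3.27732 m along the plane.
The resultant acts 0.533333 + 0.0439863 = 0.577319 m (along the plate) below the hinge at the top edge, so the moment about the hinge is M = F × 0.577319 = 33.2349 × 0.577319 = 19.1871 kN·m.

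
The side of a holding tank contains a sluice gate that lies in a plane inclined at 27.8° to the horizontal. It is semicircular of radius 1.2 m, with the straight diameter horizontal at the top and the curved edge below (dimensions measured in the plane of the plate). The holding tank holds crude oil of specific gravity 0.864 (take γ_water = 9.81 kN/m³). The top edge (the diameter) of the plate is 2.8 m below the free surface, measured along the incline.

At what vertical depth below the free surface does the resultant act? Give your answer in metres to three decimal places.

γ = 0.864 × 9.81 = 8.47584 kN/m³.
Let θ = 27.8° be the plate's angle to the horizontal; measure y along the incline from where the plane meets the free surface. Vertical depth h = y·sinθ with sinθ = 0.466387.
The centroid of a semicircle lies 4r/(3π) = 0.509296 m from the diameter, here below the top edge, so y_c = 2.8 + 0.509296 = 3.3093 m and h_c = 3.3093 × 0.466387 = 1.54341 m.
A = πr²/2 = π × 1.2²/2 = 2.26195 m².
Resultant F = γ·h_c·A = 8.47584 × 1.54341 × 2.26195 = 29.5901 kN.
I_c = (π/8 − 8/(9π))·r⁴ = 0.109757 × 1.2⁴ = 0.227592 m⁴.
Centre of pressure: y_p = y_c + I_c/(y_c·A) = 3.3093 + 0.227592/(3.3093 × 2.26195) = 3.3093 + 0.0304045 = 3.3397 m along the plane.
Vertically, h_p = y_p·sinθ = 3.3397 × 0.466387 = 1.55759 m.

h_p = 1.558 m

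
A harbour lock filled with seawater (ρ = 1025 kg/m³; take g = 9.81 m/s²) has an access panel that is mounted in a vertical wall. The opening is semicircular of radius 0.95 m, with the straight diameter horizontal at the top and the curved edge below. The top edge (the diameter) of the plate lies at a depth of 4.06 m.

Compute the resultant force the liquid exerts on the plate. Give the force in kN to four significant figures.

F ≈ 63.62 kN

γ = ρg = 1025 × 9.81 / 1000 = 10.05525 kN/m³.
The centroid of a semicircle lies 4r/(3π) = 0.403193 m from the diameter, here below the top edge, so the centroid depth is h_c = 4.06 + 0.403193 = 4.46319 m.
A = πr²/2 = π × 0.95²/2 = 1.41764 m².
Resultant F = γ·h_c·A = 10.05525 × 4.46319 × 1.41764 = 63.6215 kN.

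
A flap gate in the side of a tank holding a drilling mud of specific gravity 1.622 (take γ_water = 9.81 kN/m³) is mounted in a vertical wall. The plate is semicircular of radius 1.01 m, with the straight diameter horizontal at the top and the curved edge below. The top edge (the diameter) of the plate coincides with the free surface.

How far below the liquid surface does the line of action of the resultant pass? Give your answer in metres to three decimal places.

γ = 1.622 × 9.81 = 15.91182 kN/m³.
The centroid of a semicircle lies 4r/(3π) = 0.428657 m from the diameter, here below the top edge, so the centroid depth is h_c = 0.428657 m.
A = πr²/2 = π × 1.01²/2 = 1.60237 m².
Resultant F = γ·h_c·A = 15.91182 × 0.428657 × 1.60237 = 10.9293 kN.
I_c = (π/8 − 8/(9π))·r⁴ = 0.109757 × 1.01⁴ = 0.114214 m⁴.
Centre of pressure: y_p = y_c + I_c/(y_c·A) = 0.428657 + 0.114214/(0.428657 × 1.60237) = 0.428657 + 0.166283 = 0.59494 m along the plane.

h_p = 0.595 m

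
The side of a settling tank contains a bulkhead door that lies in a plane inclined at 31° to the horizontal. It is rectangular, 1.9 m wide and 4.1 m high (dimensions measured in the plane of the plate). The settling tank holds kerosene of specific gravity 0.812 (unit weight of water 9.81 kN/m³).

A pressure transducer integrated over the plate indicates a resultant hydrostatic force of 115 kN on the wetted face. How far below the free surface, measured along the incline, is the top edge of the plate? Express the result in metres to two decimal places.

y_top ≈ 1.55 m

γ = 0.812 × 9.81 = 7.96572 kN/m³.
A = 1.9 × 4.1 = 7.79 m².
From F = γ·h_c·A, the centroid depth is h_c = 115/(7.96572 × 7.79) = 1.85326 m.
Let θ = 31° be the plate's angle to the horizontal; measure y along the incline from where the plane meets the free surface. Vertical depth h = y·sinθ with sinθ = 0.515038.
Along the incline, y_c = h_c/sinθ = 1.85326/0.515038 = 3.5983 m.
The centroid lies 4.1/2 = 2.05 m below the top edge, so the top edge sits at y_top = 3.5983 − 2.05 = 1.5483 m along the incline.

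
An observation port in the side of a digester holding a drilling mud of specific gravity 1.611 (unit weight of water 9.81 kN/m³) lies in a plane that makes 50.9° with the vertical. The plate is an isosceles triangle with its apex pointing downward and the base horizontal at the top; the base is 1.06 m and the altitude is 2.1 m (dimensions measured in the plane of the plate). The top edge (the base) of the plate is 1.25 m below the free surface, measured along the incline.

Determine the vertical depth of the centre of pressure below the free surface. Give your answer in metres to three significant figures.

h_p = 1.31 m

γ = 1.611 × 9.81 = 15.80391 kN/m³.
The plate makes 50.9° with the vertical, i.e. θ = 90° − 50.9° = 39.1° to the horizontal. Measuring y along the incline from the free-surface line, vertical depth h = y·sinθ with sinθ = 0.630676.
With the apex down, the centroid sits h/3 = 2.1/3 = 0.7 m below the base (the top edge), so y_c = 1.25 + 0.7 = 1.95 m and h_c = 1.95 × 0.630676 = 1.22982 m.
A = ½ × 1.06 × 2.1 = 1.113 m².
Resultant F = γ·h_c·A = 15.80391 × 1.22982 × 1.113 = 21.6322 kN.
I_c = b·h³/36 = 1.06 × 2.1³/36 = 0.272685 m⁴.
Centre of pressure: y_p = y_c + I_c/(y_c·A) = 1.95 + 0.272685/(1.95 × 1.113) = 1.95 + 0.125641 = 2.07564 m along the plane.
Vertically, h_p = y_p·sinθ = 2.07564 × 0.630676 = 1.30906 m.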